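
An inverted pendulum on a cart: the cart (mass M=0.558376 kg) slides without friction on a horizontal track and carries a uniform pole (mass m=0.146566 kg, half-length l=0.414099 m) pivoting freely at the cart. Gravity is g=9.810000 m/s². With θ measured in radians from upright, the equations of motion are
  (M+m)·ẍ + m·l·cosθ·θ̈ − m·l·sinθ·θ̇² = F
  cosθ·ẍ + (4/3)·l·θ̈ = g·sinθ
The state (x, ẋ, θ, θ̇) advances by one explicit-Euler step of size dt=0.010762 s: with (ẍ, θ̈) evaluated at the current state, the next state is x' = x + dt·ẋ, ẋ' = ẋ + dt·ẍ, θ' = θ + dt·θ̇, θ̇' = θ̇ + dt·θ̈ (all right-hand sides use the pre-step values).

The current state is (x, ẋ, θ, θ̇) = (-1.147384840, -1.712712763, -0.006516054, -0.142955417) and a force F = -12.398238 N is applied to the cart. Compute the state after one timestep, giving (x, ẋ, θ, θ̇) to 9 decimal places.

(-1.165817055, -1.936829297, -0.008054540, 0.261701163)

sinθ=-0.006516008, cosθ=0.999978771
temp = (F + m·l·θ̇²·sinθ)/(M+m) = (-12.398238 + -0.000008082)/0.704942 = -17.587611579
θ̈ = (g·sinθ − cosθ·temp)/(l·(4/3 − m·cos²θ/(M+m))) = 37.600499943
ẍ = temp − m·l·θ̈·cosθ/(M+m) = -20.824803370
Euler: x'=-1.147384840+0.010762·-1.712712763=-1.165817055, ẋ'=-1.712712763+0.010762·-20.824803370=-1.936829297
       θ'=-0.006516054+0.010762·-0.142955417=-0.008054540, θ̇'=-0.142955417+0.010762·37.600499943=0.261701163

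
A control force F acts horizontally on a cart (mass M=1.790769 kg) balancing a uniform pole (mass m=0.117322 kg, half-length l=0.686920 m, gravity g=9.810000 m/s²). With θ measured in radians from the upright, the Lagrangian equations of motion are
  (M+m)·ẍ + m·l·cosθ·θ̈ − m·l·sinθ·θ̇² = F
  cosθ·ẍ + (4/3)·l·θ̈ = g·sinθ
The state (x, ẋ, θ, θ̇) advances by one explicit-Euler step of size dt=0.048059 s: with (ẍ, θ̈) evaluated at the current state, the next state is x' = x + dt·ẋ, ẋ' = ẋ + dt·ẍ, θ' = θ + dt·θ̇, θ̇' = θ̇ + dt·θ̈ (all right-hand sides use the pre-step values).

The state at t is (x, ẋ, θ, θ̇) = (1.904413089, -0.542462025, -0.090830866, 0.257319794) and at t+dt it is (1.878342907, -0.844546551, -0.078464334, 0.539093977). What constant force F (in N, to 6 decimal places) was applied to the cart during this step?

ẍ = (ẋ'−ẋ)/dt = (-0.844546551−-0.542462025)/0.048059 = -6.285701
θ̈ = (θ̇'−θ̇)/dt = (0.539093977−0.257319794)/0.048059 = 5.863089
sinθ=-0.090706, cosθ=0.995878
F = (M+m)·ẍ + m·l·cosθ·θ̈ − m·l·sinθ·θ̇² = -11.993690 + 0.470563 − -0.000484 = -11.522643

F = -11.522643 N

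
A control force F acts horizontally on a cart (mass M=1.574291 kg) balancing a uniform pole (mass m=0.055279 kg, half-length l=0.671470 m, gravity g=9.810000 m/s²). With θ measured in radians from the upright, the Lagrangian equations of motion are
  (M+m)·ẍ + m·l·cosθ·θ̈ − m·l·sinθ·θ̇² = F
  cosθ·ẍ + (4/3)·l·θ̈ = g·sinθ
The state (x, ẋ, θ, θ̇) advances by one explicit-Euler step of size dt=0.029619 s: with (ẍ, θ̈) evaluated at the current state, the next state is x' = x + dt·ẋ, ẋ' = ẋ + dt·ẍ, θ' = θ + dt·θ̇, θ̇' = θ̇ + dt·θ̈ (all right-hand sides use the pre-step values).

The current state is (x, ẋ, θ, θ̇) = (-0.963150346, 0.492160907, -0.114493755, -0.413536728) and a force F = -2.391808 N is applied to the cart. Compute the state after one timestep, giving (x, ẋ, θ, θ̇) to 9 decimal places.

(-0.948573032, 0.448414876, -0.126742299, -0.402071580)

sinθ=-0.114243773, cosθ=0.993452747
temp = (F + m·l·θ̇²·sinθ)/(M+m) = (-2.391808 + -0.000725183)/1.629570 = -1.468199085
θ̈ = (g·sinθ − cosθ·temp)/(l·(4/3 − m·cos²θ/(M+m))) = 0.387087629
ẍ = temp − m·l·θ̈·cosθ/(M+m) = -1.476958403
Euler: x'=-0.963150346+0.029619·0.492160907=-0.948573032, ẋ'=0.492160907+0.029619·-1.476958403=0.448414876
       θ'=-0.114493755+0.029619·-0.413536728=-0.126742299, θ̇'=-0.413536728+0.029619·0.387087629=-0.402071580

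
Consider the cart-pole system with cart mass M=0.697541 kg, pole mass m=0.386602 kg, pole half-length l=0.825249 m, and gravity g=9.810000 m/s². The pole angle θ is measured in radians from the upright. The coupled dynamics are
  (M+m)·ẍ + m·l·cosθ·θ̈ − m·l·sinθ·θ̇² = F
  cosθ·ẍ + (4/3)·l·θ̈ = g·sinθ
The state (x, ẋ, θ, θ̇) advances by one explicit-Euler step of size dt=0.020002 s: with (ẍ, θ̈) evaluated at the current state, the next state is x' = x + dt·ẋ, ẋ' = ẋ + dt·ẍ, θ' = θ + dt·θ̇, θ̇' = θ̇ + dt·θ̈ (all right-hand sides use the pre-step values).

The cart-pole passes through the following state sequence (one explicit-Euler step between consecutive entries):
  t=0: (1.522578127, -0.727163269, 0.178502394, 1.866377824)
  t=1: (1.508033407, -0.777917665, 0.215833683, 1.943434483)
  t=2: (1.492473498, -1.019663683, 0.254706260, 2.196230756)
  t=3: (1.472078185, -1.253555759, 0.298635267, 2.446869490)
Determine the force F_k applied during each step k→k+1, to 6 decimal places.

F_0 = -1.738735 N
F_1 = -9.422434 N
F_2 = -9.196248 N

step 0→1:
  ẍ = (ẋ'−ẋ)/dt = (-0.777917665−-0.727163269)/0.020002 = -2.537466
  θ̈ = (θ̇'−θ̇)/dt = (1.943434483−1.866377824)/0.020002 = 3.852448
  sinθ=0.177556, cosθ=0.984111
  F = (M+m)·ẍ + m·l·cosθ·θ̈ − m·l·sinθ·θ̇² = -2.750976 + 1.209567 − 0.197326 = -1.738735
step 1→2:
  ẍ = (ẋ'−ẋ)/dt = (-1.019663683−-0.777917665)/0.020002 = -12.086092
  θ̈ = (θ̇'−θ̇)/dt = (2.196230756−1.943434483)/0.020002 = 12.638550
  sinθ=0.214162, cosθ=0.976798
  F = (M+m)·ẍ + m·l·cosθ·θ̈ − m·l·sinθ·θ̇² = -13.103052 + 3.938684 − 0.258066 = -9.422434
step 2→3:
  ẍ = (ẋ'−ẋ)/dt = (-1.253555759−-1.019663683)/0.020002 = -11.693434
  θ̈ = (θ̇'−θ̇)/dt = (2.446869490−2.196230756)/0.020002 = 12.530684
  sinθ=0.251961, cosθ=0.967737
  F = (M+m)·ẍ + m·l·cosθ·θ̈ − m·l·sinθ·θ̇² = -12.677355 + 3.868845 − 0.387738 = -9.196248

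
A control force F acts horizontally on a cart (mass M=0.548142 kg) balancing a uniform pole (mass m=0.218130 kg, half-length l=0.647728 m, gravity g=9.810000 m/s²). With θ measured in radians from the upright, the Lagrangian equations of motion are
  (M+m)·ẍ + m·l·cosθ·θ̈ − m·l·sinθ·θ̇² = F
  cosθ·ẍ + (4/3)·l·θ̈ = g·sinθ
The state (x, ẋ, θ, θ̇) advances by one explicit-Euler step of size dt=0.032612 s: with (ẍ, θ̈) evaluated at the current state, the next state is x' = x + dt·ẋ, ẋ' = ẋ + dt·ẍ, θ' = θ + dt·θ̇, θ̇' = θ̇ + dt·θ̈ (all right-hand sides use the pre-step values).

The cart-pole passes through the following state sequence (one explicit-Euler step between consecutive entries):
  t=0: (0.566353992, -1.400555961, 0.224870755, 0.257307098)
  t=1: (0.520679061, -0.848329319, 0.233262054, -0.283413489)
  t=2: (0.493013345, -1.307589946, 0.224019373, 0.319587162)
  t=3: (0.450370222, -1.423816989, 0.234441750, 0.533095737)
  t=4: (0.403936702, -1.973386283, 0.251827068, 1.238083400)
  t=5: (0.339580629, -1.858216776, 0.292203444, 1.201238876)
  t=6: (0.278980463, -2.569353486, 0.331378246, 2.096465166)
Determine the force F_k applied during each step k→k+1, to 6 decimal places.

step 0→1:
  ẍ = (ẋ'−ẋ)/dt = (-0.848329319−-1.400555961)/0.032612 = 16.933234
  θ̈ = (θ̇'−θ̇)/dt = (-0.283413489−0.257307098)/0.032612 = -16.580418
  sinθ=0.222980, cosθ=0.974823
  F = (M+m)·ẍ + m·l·cosθ·θ̈ − m·l·sinθ·θ̇² = 12.975463 + -2.283649 − 0.002086 = 10.689729
step 1→2:
  ẍ = (ẋ'−ẋ)/dt = (-1.307589946−-0.848329319)/0.032612 = -14.082566
  θ̈ = (θ̇'−θ̇)/dt = (0.319587162−-0.283413489)/0.032612 = 18.490146
  sinθ=0.231152, cosθ=0.972918
  F = (M+m)·ẍ + m·l·cosθ·θ̈ − m·l·sinθ·θ̇² = -10.791076 + 2.541701 − 0.002623 = -8.251998
step 2→3:
  ẍ = (ẋ'−ẋ)/dt = (-1.423816989−-1.307589946)/0.032612 = -3.563935
  θ̈ = (θ̇'−θ̇)/dt = (0.533095737−0.319587162)/0.032612 = 6.546933
  sinθ=0.222150, cosθ=0.975012
  F = (M+m)·ẍ + m·l·cosθ·θ̈ − m·l·sinθ·θ̇² = -2.730943 + 0.901895 − 0.003206 = -1.832254
step 3→4:
  ẍ = (ẋ'−ẋ)/dt = (-1.973386283−-1.423816989)/0.032612 = -16.851751
  θ̈ = (θ̇'−θ̇)/dt = (1.238083400−0.533095737)/0.032612 = 21.617431
  sinθ=0.232300, cosθ=0.972644
  F = (M+m)·ẍ + m·l·cosθ·θ̈ − m·l·sinθ·θ̇² = -12.913025 + 2.970750 − 0.009328 = -9.951602
step 4→5:
  ẍ = (ẋ'−ẋ)/dt = (-1.858216776−-1.973386283)/0.032612 = 3.531507
  θ̈ = (θ̇'−θ̇)/dt = (1.201238876−1.238083400)/0.032612 = -1.129784
  sinθ=0.249174, cosθ=0.968459
  F = (M+m)·ẍ + m·l·cosθ·θ̈ − m·l·sinθ·θ̇² = 2.706095 + -0.154591 − 0.053965 = 2.497539
step 5→6:
  ẍ = (ẋ'−ẋ)/dt = (-2.569353486−-1.858216776)/0.032612 = -21.805983
  θ̈ = (θ̇'−θ̇)/dt = (2.096465166−1.201238876)/0.032612 = 27.450825
  sinθ=0.288063, cosθ=0.957611
  F = (M+m)·ẍ + m·l·cosθ·θ̈ − m·l·sinθ·θ̇² = -16.709314 + 3.714093 − 0.058729 = -13.053950

F_0 = 10.689729 N
F_1 = -8.251998 N
F_2 = -1.832254 N
F_3 = -9.951602 N
F_4 = 2.497539 N
F_5 = -13.053950 N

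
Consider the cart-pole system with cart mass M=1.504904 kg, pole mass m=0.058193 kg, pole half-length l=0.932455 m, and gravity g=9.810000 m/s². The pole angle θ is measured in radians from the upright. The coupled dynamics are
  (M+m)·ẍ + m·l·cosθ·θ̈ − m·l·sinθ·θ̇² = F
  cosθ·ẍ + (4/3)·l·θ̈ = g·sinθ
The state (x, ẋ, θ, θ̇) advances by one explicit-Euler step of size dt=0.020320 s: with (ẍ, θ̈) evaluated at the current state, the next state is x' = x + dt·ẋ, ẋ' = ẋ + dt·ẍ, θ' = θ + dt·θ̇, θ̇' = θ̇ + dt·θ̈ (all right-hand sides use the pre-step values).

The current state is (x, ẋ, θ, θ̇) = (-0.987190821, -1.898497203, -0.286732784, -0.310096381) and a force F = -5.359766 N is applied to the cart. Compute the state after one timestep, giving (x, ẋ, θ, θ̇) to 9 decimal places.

sinθ=-0.282819915, cosθ=0.959173027
temp = (F + m·l·θ̇²·sinθ)/(M+m) = (-5.359766 + -0.001475713)/1.563097 = -3.429884206
θ̈ = (g·sinθ − cosθ·temp)/(l·(4/3 − m·cos²θ/(M+m))) = 0.425471795
ẍ = temp − m·l·θ̈·cosθ/(M+m) = -3.444051289
Euler: x'=-0.987190821+0.020320·-1.898497203=-1.025768284, ẋ'=-1.898497203+0.020320·-3.444051289=-1.968480325
       θ'=-0.286732784+0.020320·-0.310096381=-0.293033942, θ̇'=-0.310096381+0.020320·0.425471795=-0.301450794

(-1.025768284, -1.968480325, -0.293033942, -0.301450794)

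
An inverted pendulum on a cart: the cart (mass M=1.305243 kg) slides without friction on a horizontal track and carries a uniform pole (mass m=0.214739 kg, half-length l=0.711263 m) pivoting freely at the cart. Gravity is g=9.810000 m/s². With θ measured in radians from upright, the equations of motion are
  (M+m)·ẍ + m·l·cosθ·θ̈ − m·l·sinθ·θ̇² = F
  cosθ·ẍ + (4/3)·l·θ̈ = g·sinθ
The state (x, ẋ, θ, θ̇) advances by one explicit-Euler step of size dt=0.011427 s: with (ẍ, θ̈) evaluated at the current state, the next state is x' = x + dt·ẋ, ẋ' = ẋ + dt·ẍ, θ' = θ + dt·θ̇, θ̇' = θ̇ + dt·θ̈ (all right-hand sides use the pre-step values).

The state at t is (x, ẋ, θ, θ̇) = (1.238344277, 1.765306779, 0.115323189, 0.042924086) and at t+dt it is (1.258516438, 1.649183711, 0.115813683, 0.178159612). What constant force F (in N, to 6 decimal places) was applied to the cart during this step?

F = -13.650759 N

ẍ = (ẋ'−ẋ)/dt = (1.649183711−1.765306779)/0.011427 = -10.162166
θ̈ = (θ̇'−θ̇)/dt = (0.178159612−0.042924086)/0.011427 = 11.834736
sinθ=0.115068, cosθ=0.993358
F = (M+m)·ẍ + m·l·cosθ·θ̈ − m·l·sinθ·θ̇² = -15.446309 + 1.795582 − 0.000032 = -13.650759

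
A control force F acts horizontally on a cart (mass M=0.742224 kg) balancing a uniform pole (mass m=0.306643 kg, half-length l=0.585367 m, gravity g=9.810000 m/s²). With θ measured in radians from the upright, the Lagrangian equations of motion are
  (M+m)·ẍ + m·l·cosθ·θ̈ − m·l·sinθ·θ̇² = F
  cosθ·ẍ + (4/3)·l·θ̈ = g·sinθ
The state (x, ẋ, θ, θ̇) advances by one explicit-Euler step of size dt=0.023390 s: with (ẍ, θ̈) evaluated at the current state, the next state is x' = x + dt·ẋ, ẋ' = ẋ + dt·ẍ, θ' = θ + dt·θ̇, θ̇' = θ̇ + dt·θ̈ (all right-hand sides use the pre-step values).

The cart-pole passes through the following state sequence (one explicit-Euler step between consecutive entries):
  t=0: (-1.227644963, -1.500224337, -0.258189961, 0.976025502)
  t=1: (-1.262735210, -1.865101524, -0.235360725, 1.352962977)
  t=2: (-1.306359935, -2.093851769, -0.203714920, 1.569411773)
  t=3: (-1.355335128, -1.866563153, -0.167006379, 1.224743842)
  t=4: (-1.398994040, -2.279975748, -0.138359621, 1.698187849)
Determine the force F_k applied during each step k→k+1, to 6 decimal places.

F_0 = -13.521561 N
F_1 = -8.565852 N
F_2 = 7.691299 N
F_3 = -14.910977 N

step 0→1:
  ẍ = (ẋ'−ẋ)/dt = (-1.865101524−-1.500224337)/0.023390 = -15.599709
  θ̈ = (θ̇'−θ̇)/dt = (1.352962977−0.976025502)/0.023390 = 16.115326
  sinθ=-0.255331, cosθ=0.966854
  F = (M+m)·ẍ + m·l·cosθ·θ̈ − m·l·sinθ·θ̇² = -16.362020 + 2.796798 − -0.043660 = -13.521561
step 1→2:
  ẍ = (ẋ'−ẋ)/dt = (-2.093851769−-1.865101524)/0.023390 = -9.779831
  θ̈ = (θ̇'−θ̇)/dt = (1.569411773−1.352962977)/0.023390 = 9.253903
  sinθ=-0.233194, cosθ=0.972430
  F = (M+m)·ẍ + m·l·cosθ·θ̈ − m·l·sinθ·θ̇² = -10.257742 + 1.615268 − -0.076621 = -8.565852
step 2→3:
  ẍ = (ẋ'−ẋ)/dt = (-1.866563153−-2.093851769)/0.023390 = 9.717341
  θ̈ = (θ̇'−θ̇)/dt = (1.224743842−1.569411773)/0.023390 = -14.735696
  sinθ=-0.202309, cosθ=0.979322
  F = (M+m)·ẍ + m·l·cosθ·θ̈ − m·l·sinθ·θ̇² = 10.192199 + -2.590343 − -0.089444 = 7.691299
step 3→4:
  ẍ = (ẋ'−ẋ)/dt = (-2.279975748−-1.866563153)/0.023390 = -17.674758
  θ̈ = (θ̇'−θ̇)/dt = (1.698187849−1.224743842)/0.023390 = 20.241300
  sinθ=-0.166231, cosθ=0.986087
  F = (M+m)·ẍ + m·l·cosθ·θ̈ − m·l·sinθ·θ̇² = -18.538471 + 3.582736 − -0.044757 = -14.910977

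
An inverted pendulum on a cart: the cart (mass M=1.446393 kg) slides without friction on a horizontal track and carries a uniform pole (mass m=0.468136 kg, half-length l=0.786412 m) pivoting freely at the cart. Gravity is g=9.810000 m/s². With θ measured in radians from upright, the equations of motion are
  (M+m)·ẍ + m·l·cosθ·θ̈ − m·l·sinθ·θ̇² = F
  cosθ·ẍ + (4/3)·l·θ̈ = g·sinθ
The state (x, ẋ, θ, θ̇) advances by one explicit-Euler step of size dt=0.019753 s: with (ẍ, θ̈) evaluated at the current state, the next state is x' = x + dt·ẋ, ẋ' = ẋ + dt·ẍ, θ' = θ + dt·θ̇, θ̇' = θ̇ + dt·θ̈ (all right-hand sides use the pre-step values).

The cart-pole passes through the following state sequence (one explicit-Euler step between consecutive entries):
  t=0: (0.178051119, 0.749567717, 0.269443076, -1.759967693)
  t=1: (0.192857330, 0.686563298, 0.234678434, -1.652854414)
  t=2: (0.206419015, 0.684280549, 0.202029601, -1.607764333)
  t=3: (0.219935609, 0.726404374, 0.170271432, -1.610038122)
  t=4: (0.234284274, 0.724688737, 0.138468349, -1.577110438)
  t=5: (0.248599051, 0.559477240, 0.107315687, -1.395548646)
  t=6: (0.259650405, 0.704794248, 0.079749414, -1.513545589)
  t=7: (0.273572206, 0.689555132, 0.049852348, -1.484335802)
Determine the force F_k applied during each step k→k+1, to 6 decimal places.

step 0→1:
  ẍ = (ẋ'−ẋ)/dt = (0.686563298−0.749567717)/0.019753 = -3.189613
  θ̈ = (θ̇'−θ̇)/dt = (-1.652854414−-1.759967693)/0.019753 = 5.422633
  sinθ=0.266195, cosθ=0.963919
  F = (M+m)·ẍ + m·l·cosθ·θ̈ − m·l·sinθ·θ̇² = -6.106606 + 1.924301 − 0.303550 = -4.485855
step 1→2:
  ẍ = (ẋ'−ẋ)/dt = (0.684280549−0.686563298)/0.019753 = -0.115565
  θ̈ = (θ̇'−θ̇)/dt = (-1.607764333−-1.652854414)/0.019753 = 2.282695
  sinθ=0.232530, cosθ=0.972589
  F = (M+m)·ẍ + m·l·cosθ·θ̈ − m·l·sinθ·θ̇² = -0.221252 + 0.817334 − 0.233868 = 0.362214
step 2→3:
  ẍ = (ẋ'−ẋ)/dt = (0.726404374−0.684280549)/0.019753 = 2.132528
  θ̈ = (θ̇'−θ̇)/dt = (-1.610038122−-1.607764333)/0.019753 = -0.115111
  sinθ=0.200658, cosθ=0.979661
  F = (M+m)·ẍ + m·l·cosθ·θ̈ − m·l·sinθ·θ̇² = 4.082787 + -0.041516 − 0.190952 = 3.850319
step 3→4:
  ẍ = (ẋ'−ẋ)/dt = (0.724688737−0.726404374)/0.019753 = -0.086855
  θ̈ = (θ̇'−θ̇)/dt = (-1.577110438−-1.610038122)/0.019753 = 1.666971
  sinθ=0.169450, cosθ=0.985539
  F = (M+m)·ẍ + m·l·cosθ·θ̈ − m·l·sinθ·θ̇² = -0.166285 + 0.604817 − 0.161710 = 0.276822
step 4→5:
  ẍ = (ẋ'−ẋ)/dt = (0.559477240−0.724688737)/0.019753 = -8.363869
  θ̈ = (θ̇'−θ̇)/dt = (-1.395548646−-1.577110438)/0.019753 = 9.191606
  sinθ=0.138026, cosθ=0.990429
  F = (M+m)·ẍ + m·l·cosθ·θ̈ − m·l·sinθ·θ̇² = -16.012869 + 3.351481 − 0.126389 = -12.787777
step 5→6:
  ẍ = (ẋ'−ẋ)/dt = (0.704794248−0.559477240)/0.019753 = 7.356706
  θ̈ = (θ̇'−θ̇)/dt = (-1.513545589−-1.395548646)/0.019753 = -5.973621
  sinθ=0.107110, cosθ=0.994247
  F = (M+m)·ẍ + m·l·cosθ·θ̈ − m·l·sinθ·θ̇² = 14.084626 + -2.186524 − 0.076796 = 11.821306
step 6→7:
  ẍ = (ẋ'−ẋ)/dt = (0.689555132−0.704794248)/0.019753 = -0.771484
  θ̈ = (θ̇'−θ̇)/dt = (-1.484335802−-1.513545589)/0.019753 = 1.478752
  sinθ=0.079665, cosθ=0.996822
  F = (M+m)·ẍ + m·l·cosθ·θ̈ − m·l·sinθ·θ̇² = -1.477028 + 0.542669 − 0.067186 = -1.001545

F_0 = -4.485855 N
F_1 = 0.362214 N
F_2 = 3.850319 N
F_3 = 0.276822 N
F_4 = -12.787777 N
F_5 = 11.821306 N
F_6 = -1.001545 N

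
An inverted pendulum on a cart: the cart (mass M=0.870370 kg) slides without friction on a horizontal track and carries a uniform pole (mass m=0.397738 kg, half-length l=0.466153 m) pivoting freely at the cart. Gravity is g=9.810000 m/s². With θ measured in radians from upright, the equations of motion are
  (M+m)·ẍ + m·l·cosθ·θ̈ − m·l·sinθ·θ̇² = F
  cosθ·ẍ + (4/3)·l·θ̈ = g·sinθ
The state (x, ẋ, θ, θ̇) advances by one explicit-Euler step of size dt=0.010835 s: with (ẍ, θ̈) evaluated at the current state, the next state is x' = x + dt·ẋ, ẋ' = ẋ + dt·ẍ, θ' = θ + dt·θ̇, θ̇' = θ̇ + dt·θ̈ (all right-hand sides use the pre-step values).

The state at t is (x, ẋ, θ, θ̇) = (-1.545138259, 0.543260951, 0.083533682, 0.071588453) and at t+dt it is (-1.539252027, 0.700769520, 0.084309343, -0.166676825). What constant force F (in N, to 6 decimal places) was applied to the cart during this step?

F = 14.371487 N

ẍ = (ẋ'−ẋ)/dt = (0.700769520−0.543260951)/0.010835 = 14.537016
θ̈ = (θ̇'−θ̇)/dt = (-0.166676825−0.071588453)/0.010835 = -21.990335
sinθ=0.083437, cosθ=0.996513
F = (M+m)·ẍ + m·l·cosθ·θ̈ − m·l·sinθ·θ̇² = 18.434506 + -4.062940 − 0.000079 = 14.371487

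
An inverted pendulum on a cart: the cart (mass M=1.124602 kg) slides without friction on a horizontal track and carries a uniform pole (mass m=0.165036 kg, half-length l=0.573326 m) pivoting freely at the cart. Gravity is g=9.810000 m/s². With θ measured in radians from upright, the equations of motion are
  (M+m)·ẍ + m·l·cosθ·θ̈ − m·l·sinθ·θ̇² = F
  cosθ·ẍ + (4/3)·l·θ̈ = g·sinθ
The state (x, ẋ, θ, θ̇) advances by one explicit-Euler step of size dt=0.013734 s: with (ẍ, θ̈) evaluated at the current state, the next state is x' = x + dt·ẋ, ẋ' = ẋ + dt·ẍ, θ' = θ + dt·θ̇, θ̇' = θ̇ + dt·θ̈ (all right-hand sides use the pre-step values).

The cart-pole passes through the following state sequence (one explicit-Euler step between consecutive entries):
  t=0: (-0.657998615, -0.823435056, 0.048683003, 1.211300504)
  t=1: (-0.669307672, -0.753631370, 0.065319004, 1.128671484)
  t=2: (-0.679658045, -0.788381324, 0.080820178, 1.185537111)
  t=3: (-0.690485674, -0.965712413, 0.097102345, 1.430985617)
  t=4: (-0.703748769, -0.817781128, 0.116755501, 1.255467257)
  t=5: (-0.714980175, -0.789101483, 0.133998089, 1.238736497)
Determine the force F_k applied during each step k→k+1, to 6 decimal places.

step 0→1:
  ẍ = (ẋ'−ẋ)/dt = (-0.753631370−-0.823435056)/0.013734 = 5.082546
  θ̈ = (θ̇'−θ̇)/dt = (1.128671484−1.211300504)/0.013734 = -6.016384
  sinθ=0.048664, cosθ=0.998815
  F = (M+m)·ẍ + m·l·cosθ·θ̈ − m·l·sinθ·θ̇² = 6.554644 + -0.568592 − 0.006756 = 5.979296
step 1→2:
  ẍ = (ẋ'−ẋ)/dt = (-0.788381324−-0.753631370)/0.013734 = -2.530214
  θ̈ = (θ̇'−θ̇)/dt = (1.185537111−1.128671484)/0.013734 = 4.140500
  sinθ=0.065273, cosθ=0.997867
  F = (M+m)·ẍ + m·l·cosθ·θ̈ − m·l·sinθ·θ̇² = -3.263060 + 0.390936 − 0.007868 = -2.879991
step 2→3:
  ẍ = (ẋ'−ẋ)/dt = (-0.965712413−-0.788381324)/0.013734 = -12.911831
  θ̈ = (θ̇'−θ̇)/dt = (1.430985617−1.185537111)/0.013734 = 17.871596
  sinθ=0.080732, cosθ=0.996736
  F = (M+m)·ẍ + m·l·cosθ·θ̈ − m·l·sinθ·θ̇² = -16.651588 + 1.685481 − 0.010736 = -14.976844
step 3→4:
  ẍ = (ẋ'−ẋ)/dt = (-0.817781128−-0.965712413)/0.013734 = 10.771173
  θ̈ = (θ̇'−θ̇)/dt = (1.255467257−1.430985617)/0.013734 = -12.779843
  sinθ=0.096950, cosθ=0.995289
  F = (M+m)·ẍ + m·l·cosθ·θ̈ − m·l·sinθ·θ̇² = 13.890914 + -1.203525 − 0.018784 = 12.668604
step 4→5:
  ẍ = (ẋ'−ẋ)/dt = (-0.789101483−-0.817781128)/0.013734 = 2.088222
  θ̈ = (θ̇'−θ̇)/dt = (1.238736497−1.255467257)/0.013734 = -1.218200
  sinθ=0.116490, cosθ=0.993192
  F = (M+m)·ẍ + m·l·cosθ·θ̈ − m·l·sinθ·θ̇² = 2.693051 + -0.114481 − 0.017373 = 2.561197

F_0 = 5.979296 N
F_1 = -2.879991 N
F_2 = -14.976844 N
F_3 = 12.668604 N
F_4 = 2.561197 N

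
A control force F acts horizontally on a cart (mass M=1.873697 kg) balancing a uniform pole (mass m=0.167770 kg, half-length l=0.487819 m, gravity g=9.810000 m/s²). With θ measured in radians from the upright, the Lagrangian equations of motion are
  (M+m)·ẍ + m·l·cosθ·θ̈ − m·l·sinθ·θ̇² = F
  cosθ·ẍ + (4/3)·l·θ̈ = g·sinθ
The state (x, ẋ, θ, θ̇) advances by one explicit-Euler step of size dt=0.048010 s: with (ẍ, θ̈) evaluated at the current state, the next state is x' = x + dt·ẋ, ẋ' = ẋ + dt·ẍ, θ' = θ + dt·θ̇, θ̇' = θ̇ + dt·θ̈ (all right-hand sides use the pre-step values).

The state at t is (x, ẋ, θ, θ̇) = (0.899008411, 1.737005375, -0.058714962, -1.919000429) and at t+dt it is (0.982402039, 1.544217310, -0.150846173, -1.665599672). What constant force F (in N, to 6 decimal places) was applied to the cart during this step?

F = -7.748770 N

ẍ = (ẋ'−ẋ)/dt = (1.544217310−1.737005375)/0.048010 = -4.015581
θ̈ = (θ̇'−θ̇)/dt = (-1.665599672−-1.919000429)/0.048010 = 5.278083
sinθ=-0.058681, cosθ=0.998277
F = (M+m)·ẍ + m·l·cosθ·θ̈ − m·l·sinθ·θ̇² = -8.197677 + 0.431221 − -0.017686 = -7.748770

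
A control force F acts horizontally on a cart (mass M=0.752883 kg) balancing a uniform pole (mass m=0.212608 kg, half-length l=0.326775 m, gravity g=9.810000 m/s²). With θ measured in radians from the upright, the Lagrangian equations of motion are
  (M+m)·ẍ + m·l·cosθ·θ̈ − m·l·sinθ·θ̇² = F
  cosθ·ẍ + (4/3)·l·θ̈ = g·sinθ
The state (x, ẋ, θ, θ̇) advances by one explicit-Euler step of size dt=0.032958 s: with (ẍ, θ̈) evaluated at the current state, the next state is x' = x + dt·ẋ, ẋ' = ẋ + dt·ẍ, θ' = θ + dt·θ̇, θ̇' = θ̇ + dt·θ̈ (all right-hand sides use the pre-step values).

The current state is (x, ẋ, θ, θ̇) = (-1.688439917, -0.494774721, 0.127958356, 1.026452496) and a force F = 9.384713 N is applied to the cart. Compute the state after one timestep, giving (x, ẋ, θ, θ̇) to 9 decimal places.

sinθ=0.127609457, cosθ=0.991824494
temp = (F + m·l·θ̇²·sinθ)/(M+m) = (9.384713 + 0.009340906)/0.965491 = 9.729820274
θ̈ = (g·sinθ − cosθ·temp)/(l·(4/3 − m·cos²θ/(M+m))) = -23.014832540
ẍ = temp − m·l·θ̈·cosθ/(M+m) = 11.372386331
Euler: x'=-1.688439917+0.032958·-0.494774721=-1.704746702, ẋ'=-0.494774721+0.032958·11.372386331=-0.119963612
       θ'=0.127958356+0.032958·1.026452496=0.161788177, θ̇'=1.026452496+0.032958·-23.014832540=0.267929645

(-1.704746702, -0.119963612, 0.161788177, 0.267929645)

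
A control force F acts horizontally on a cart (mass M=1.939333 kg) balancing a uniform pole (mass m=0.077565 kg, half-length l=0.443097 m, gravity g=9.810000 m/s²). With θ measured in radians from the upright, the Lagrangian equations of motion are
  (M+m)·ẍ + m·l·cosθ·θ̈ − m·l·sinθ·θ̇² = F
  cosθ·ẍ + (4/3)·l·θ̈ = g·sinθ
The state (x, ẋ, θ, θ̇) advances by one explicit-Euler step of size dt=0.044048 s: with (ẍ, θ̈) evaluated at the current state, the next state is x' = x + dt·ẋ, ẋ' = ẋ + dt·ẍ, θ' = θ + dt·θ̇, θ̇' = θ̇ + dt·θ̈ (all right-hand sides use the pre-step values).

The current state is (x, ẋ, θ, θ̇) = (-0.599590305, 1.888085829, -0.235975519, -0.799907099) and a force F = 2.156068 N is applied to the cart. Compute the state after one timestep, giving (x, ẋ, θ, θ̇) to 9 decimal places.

sinθ=-0.233791581, cosθ=0.972286736
temp = (F + m·l·θ̇²·sinθ)/(M+m) = (2.156068 + -0.005141296)/2.016898 = 1.066452892
θ̈ = (g·sinθ − cosθ·temp)/(l·(4/3 − m·cos²θ/(M+m))) = -5.795143414
ẍ = temp − m·l·θ̈·cosθ/(M+m) = 1.162467921
Euler: x'=-0.599590305+0.044048·1.888085829=-0.516423900, ẋ'=1.888085829+0.044048·1.162467921=1.939290216
       θ'=-0.235975519+0.044048·-0.799907099=-0.271209827, θ̇'=-0.799907099+0.044048·-5.795143414=-1.055171576

(-0.516423900, 1.939290216, -0.271209827, -1.055171576)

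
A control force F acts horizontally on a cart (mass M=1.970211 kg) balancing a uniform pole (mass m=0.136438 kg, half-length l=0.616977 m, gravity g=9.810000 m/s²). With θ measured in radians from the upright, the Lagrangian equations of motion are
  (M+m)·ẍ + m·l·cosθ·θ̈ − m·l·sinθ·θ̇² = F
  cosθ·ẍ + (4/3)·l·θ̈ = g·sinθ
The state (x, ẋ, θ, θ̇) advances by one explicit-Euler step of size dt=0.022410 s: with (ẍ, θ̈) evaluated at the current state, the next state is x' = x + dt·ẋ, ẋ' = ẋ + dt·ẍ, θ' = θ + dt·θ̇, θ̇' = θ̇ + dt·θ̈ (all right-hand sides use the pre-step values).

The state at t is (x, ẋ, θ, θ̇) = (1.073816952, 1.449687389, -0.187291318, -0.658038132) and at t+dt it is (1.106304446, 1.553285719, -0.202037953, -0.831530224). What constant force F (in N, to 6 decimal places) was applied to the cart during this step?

ẍ = (ẋ'−ẋ)/dt = (1.553285719−1.449687389)/0.022410 = 4.622862
θ̈ = (θ̇'−θ̇)/dt = (-0.831530224−-0.658038132)/0.022410 = -7.741727
sinθ=-0.186198, cosθ=0.982512
F = (M+m)·ẍ + m·l·cosθ·θ̈ − m·l·sinθ·θ̇² = 9.738747 + -0.640295 − -0.006787 = 9.105239

F = 9.105239 N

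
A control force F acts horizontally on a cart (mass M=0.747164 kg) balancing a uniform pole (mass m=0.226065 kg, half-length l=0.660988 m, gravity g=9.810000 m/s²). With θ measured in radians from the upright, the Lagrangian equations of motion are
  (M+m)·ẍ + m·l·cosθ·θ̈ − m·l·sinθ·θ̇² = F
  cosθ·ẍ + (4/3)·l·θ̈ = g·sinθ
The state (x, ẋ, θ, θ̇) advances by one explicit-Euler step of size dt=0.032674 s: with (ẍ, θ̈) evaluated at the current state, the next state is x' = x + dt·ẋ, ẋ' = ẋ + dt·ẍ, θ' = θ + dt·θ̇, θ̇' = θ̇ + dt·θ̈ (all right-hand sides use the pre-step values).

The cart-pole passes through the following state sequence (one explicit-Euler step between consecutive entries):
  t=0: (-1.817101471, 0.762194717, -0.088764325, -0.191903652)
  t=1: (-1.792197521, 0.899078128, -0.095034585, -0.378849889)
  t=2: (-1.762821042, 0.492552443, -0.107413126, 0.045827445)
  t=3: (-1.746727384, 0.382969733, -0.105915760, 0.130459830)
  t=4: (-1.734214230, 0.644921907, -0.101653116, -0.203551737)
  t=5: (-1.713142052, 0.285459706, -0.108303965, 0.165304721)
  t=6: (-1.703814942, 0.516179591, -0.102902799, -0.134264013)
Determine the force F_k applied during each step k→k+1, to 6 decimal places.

F_0 = 3.226117 N
F_1 = -10.173364 N
F_2 = -2.879187 N
F_3 = 6.283829 N
F_4 = -9.028163 N
F_5 = 5.510698 N

step 0→1:
  ẍ = (ẋ'−ẋ)/dt = (0.899078128−0.762194717)/0.032674 = 4.189368
  θ̈ = (θ̇'−θ̇)/dt = (-0.378849889−-0.191903652)/0.032674 = -5.721560
  sinθ=-0.088648, cosθ=0.996063
  F = (M+m)·ẍ + m·l·cosθ·θ̈ − m·l·sinθ·θ̇² = 4.077214 + -0.851585 − -0.000488 = 3.226117
step 1→2:
  ẍ = (ẋ'−ẋ)/dt = (0.492552443−0.899078128)/0.032674 = -12.441871
  θ̈ = (θ̇'−θ̇)/dt = (0.045827445−-0.378849889)/0.032674 = 12.997409
  sinθ=-0.094892, cosθ=0.995488
  F = (M+m)·ẍ + m·l·cosθ·θ̈ − m·l·sinθ·θ̇² = -12.108789 + 1.933390 − -0.002035 = -10.173364
step 2→3:
  ẍ = (ẋ'−ẋ)/dt = (0.382969733−0.492552443)/0.032674 = -3.353820
  θ̈ = (θ̇'−θ̇)/dt = (0.130459830−0.045827445)/0.032674 = 2.590206
  sinθ=-0.107207, cosθ=0.994237
  F = (M+m)·ẍ + m·l·cosθ·θ̈ − m·l·sinθ·θ̇² = -3.264035 + 0.384814 − -0.000034 = -2.879187
step 3→4:
  ẍ = (ẋ'−ẋ)/dt = (0.644921907−0.382969733)/0.032674 = 8.017144
  θ̈ = (θ̇'−θ̇)/dt = (-0.203551737−0.130459830)/0.032674 = -10.222549
  sinθ=-0.105718, cosθ=0.994396
  F = (M+m)·ẍ + m·l·cosθ·θ̈ − m·l·sinθ·θ̇² = 7.802517 + -1.518957 − -0.000269 = 6.283829
step 4→5:
  ẍ = (ẋ'−ẋ)/dt = (0.285459706−0.644921907)/0.032674 = -11.001475
  θ̈ = (θ̇'−θ̇)/dt = (0.165304721−-0.203551737)/0.032674 = 11.288990
  sinθ=-0.101478, cosθ=0.994838
  F = (M+m)·ẍ + m·l·cosθ·θ̈ − m·l·sinθ·θ̇² = -10.706955 + 1.678163 − -0.000628 = -9.028163
step 5→6:
  ẍ = (ẋ'−ẋ)/dt = (0.516179591−0.285459706)/0.032674 = 7.061268
  θ̈ = (θ̇'−θ̇)/dt = (-0.134264013−0.165304721)/0.032674 = -9.168413
  sinθ=-0.108092, cosθ=0.994141
  F = (M+m)·ẍ + m·l·cosθ·θ̈ − m·l·sinθ·θ̇² = 6.872231 + -1.361975 − -0.000441 = 5.510698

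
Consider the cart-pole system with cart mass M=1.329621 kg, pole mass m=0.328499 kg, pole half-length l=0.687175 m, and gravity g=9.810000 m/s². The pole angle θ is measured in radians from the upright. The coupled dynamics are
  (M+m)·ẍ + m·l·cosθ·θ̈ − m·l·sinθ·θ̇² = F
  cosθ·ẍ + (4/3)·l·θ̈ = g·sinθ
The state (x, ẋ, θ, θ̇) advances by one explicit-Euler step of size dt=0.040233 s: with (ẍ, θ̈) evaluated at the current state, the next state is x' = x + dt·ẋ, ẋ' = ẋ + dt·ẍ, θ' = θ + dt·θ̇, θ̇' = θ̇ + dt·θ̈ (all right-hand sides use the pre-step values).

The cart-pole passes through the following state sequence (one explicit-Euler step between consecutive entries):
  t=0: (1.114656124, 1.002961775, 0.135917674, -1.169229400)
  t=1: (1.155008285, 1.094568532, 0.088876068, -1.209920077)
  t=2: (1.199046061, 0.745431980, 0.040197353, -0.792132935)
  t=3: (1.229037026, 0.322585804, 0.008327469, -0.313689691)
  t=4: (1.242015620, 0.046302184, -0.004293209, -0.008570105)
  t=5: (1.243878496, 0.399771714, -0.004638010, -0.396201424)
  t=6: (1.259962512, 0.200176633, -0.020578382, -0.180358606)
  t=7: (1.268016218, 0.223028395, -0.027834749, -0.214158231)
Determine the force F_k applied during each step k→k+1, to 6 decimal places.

F_0 = 3.507369 N
F_1 = -12.083436 N
F_2 = -14.750179 N
F_3 = -9.674761 N
F_4 = 12.392644 N
F_5 = -7.014713 N
F_6 = 0.752339 N

step 0→1:
  ẍ = (ẋ'−ẋ)/dt = (1.094568532−1.002961775)/0.040233 = 2.276906
  θ̈ = (θ̇'−θ̇)/dt = (-1.209920077−-1.169229400)/0.040233 = -1.011376
  sinθ=0.135500, cosθ=0.990777
  F = (M+m)·ẍ + m·l·cosθ·θ̈ − m·l·sinθ·θ̇² = 3.775383 + -0.226199 − 0.041816 = 3.507369
step 1→2:
  ẍ = (ẋ'−ẋ)/dt = (0.745431980−1.094568532)/0.040233 = -8.677865
  θ̈ = (θ̇'−θ̇)/dt = (-0.792132935−-1.209920077)/0.040233 = 10.384191
  sinθ=0.088759, cosθ=0.996053
  F = (M+m)·ẍ + m·l·cosθ·θ̈ − m·l·sinθ·θ̇² = -14.388942 + 2.334837 − 0.029331 = -12.083436
step 2→3:
  ẍ = (ẋ'−ẋ)/dt = (0.322585804−0.745431980)/0.040233 = -10.509934
  θ̈ = (θ̇'−θ̇)/dt = (-0.313689691−-0.792132935)/0.040233 = 11.891811
  sinθ=0.040187, cosθ=0.999192
  F = (M+m)·ẍ + m·l·cosθ·θ̈ − m·l·sinθ·θ̇² = -17.426732 + 2.682245 − 0.005692 = -14.750179
step 3→4:
  ẍ = (ẋ'−ẋ)/dt = (0.046302184−0.322585804)/0.040233 = -6.867090
  θ̈ = (θ̇'−θ̇)/dt = (-0.008570105−-0.313689691)/0.040233 = 7.583814
  sinθ=0.008327, cosθ=0.999965
  F = (M+m)·ẍ + m·l·cosθ·θ̈ − m·l·sinθ·θ̇² = -11.386459 + 1.711883 − 0.000185 = -9.674761
step 4→5:
  ẍ = (ẋ'−ẋ)/dt = (0.399771714−0.046302184)/0.040233 = 8.785562
  θ̈ = (θ̇'−θ̇)/dt = (-0.396201424−-0.008570105)/0.040233 = -9.634661
  sinθ=-0.004293, cosθ=0.999991
  F = (M+m)·ẍ + m·l·cosθ·θ̈ − m·l·sinθ·θ̇² = 14.567517 + -2.174873 − -0.000000 = 12.392644
step 5→6:
  ẍ = (ẋ'−ẋ)/dt = (0.200176633−0.399771714)/0.040233 = -4.960979
  θ̈ = (θ̇'−θ̇)/dt = (-0.180358606−-0.396201424)/0.040233 = 5.364820
  sinθ=-0.004638, cosθ=0.999989
  F = (M+m)·ẍ + m·l·cosθ·θ̈ − m·l·sinθ·θ̇² = -8.225899 + 1.211022 − -0.000164 = -7.014713
step 6→7:
  ẍ = (ẋ'−ẋ)/dt = (0.223028395−0.200176633)/0.040233 = 0.567986
  θ̈ = (θ̇'−θ̇)/dt = (-0.214158231−-0.180358606)/0.040233 = -0.840097
  sinθ=-0.020577, cosθ=0.999788
  F = (M+m)·ẍ + m·l·cosθ·θ̈ − m·l·sinθ·θ̇² = 0.941788 + -0.189600 − -0.000151 = 0.752339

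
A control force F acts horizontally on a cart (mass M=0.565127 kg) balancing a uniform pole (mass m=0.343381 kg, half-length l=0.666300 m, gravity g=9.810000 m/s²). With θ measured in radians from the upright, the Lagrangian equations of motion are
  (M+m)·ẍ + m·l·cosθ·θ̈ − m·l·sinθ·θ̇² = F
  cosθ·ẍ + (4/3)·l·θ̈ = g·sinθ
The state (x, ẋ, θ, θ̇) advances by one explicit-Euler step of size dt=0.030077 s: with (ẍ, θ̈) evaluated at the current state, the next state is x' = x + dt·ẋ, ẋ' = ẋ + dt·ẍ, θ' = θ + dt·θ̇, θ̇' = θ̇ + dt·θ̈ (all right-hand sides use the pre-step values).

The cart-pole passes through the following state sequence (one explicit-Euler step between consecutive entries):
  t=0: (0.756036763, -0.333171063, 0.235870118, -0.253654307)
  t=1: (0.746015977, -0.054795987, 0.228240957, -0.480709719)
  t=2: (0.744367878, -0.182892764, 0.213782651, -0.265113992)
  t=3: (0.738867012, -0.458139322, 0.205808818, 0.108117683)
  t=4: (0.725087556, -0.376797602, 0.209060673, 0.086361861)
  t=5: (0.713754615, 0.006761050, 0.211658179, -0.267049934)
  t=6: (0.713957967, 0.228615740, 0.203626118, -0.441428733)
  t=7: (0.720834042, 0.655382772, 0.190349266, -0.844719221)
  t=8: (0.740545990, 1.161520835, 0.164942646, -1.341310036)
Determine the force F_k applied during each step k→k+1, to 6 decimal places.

step 0→1:
  ẍ = (ẋ'−ẋ)/dt = (-0.054795987−-0.333171063)/0.030077 = 9.255414
  θ̈ = (θ̇'−θ̇)/dt = (-0.480709719−-0.253654307)/0.030077 = -7.549138
  sinθ=0.233689, cosθ=0.972311
  F = (M+m)·ẍ + m·l·cosθ·θ̈ − m·l·sinθ·θ̇² = 8.408617 + -1.679379 − 0.003440 = 6.725798
step 1→2:
  ẍ = (ẋ'−ẋ)/dt = (-0.182892764−-0.054795987)/0.030077 = -4.258961
  θ̈ = (θ̇'−θ̇)/dt = (-0.265113992−-0.480709719)/0.030077 = 7.168126
  sinθ=0.226264, cosθ=0.974066
  F = (M+m)·ẍ + m·l·cosθ·θ̈ − m·l·sinθ·θ̇² = -3.869300 + 1.597497 − 0.011963 = -2.283766
step 2→3:
  ẍ = (ẋ'−ẋ)/dt = (-0.458139322−-0.182892764)/0.030077 = -9.151397
  θ̈ = (θ̇'−θ̇)/dt = (0.108117683−-0.265113992)/0.030077 = 12.409206
  sinθ=0.212158, cosθ=0.977235
  F = (M+m)·ẍ + m·l·cosθ·θ̈ − m·l·sinθ·θ̇² = -8.314117 + 2.774529 − 0.003412 = -5.543000
step 3→4:
  ẍ = (ẋ'−ẋ)/dt = (-0.376797602−-0.458139322)/0.030077 = 2.704449
  θ̈ = (θ̇'−θ̇)/dt = (0.086361861−0.108117683)/0.030077 = -0.723337
  sinθ=0.204359, cosθ=0.978896
  F = (M+m)·ẍ + m·l·cosθ·θ̈ − m·l·sinθ·θ̇² = 2.457014 + -0.162003 − 0.000547 = 2.294464
step 4→5:
  ẍ = (ẋ'−ẋ)/dt = (0.006761050−-0.376797602)/0.030077 = 12.752557
  θ̈ = (θ̇'−θ̇)/dt = (-0.267049934−0.086361861)/0.030077 = -11.750234
  sinθ=0.207541, cosθ=0.978226
  F = (M+m)·ẍ + m·l·cosθ·θ̈ − m·l·sinθ·θ̇² = 11.585800 + -2.629856 − 0.000354 = 8.955590
step 5→6:
  ẍ = (ẋ'−ẋ)/dt = (0.228615740−0.006761050)/0.030077 = 7.376224
  θ̈ = (θ̇'−θ̇)/dt = (-0.441428733−-0.267049934)/0.030077 = -5.797746
  sinθ=0.210081, cosθ=0.977684
  F = (M+m)·ẍ + m·l·cosθ·θ̈ − m·l·sinθ·θ̇² = 6.701359 + -1.296892 − 0.003428 = 5.401039
step 6→7:
  ẍ = (ẋ'−ẋ)/dt = (0.655382772−0.228615740)/0.030077 = 14.189149
  θ̈ = (θ̇'−θ̇)/dt = (-0.844719221−-0.441428733)/0.030077 = -13.408601
  sinθ=0.202222, cosθ=0.979340
  F = (M+m)·ẍ + m·l·cosθ·θ̈ − m·l·sinθ·θ̇² = 12.890955 + -3.004436 − 0.009016 = 9.877504
step 7→8:
  ẍ = (ẋ'−ẋ)/dt = (1.161520835−0.655382772)/0.030077 = 16.828077
  θ̈ = (θ̇'−θ̇)/dt = (-1.341310036−-0.844719221)/0.030077 = -16.510650
  sinθ=0.189202, cosθ=0.981938
  F = (M+m)·ẍ + m·l·cosθ·θ̈ − m·l·sinθ·θ̇² = 15.288442 + -3.709321 − 0.030888 = 11.548233

F_0 = 6.725798 N
F_1 = -2.283766 N
F_2 = -5.543000 N
F_3 = 2.294464 N
F_4 = 8.955590 N
F_5 = 5.401039 N
F_6 = 9.877504 N
F_7 = 11.548233 N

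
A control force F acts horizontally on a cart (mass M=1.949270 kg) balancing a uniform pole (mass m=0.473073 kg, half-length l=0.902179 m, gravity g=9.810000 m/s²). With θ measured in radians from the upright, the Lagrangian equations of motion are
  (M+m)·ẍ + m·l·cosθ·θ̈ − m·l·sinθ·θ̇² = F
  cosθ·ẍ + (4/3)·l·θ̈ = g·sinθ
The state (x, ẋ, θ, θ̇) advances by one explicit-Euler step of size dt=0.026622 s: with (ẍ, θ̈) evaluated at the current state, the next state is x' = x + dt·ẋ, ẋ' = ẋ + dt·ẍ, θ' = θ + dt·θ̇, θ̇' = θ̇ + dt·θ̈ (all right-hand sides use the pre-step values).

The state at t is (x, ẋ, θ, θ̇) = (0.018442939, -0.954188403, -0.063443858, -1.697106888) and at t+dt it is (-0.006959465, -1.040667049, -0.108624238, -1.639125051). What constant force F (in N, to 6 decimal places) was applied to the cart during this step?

F = -6.863101 N

ẍ = (ẋ'−ẋ)/dt = (-1.040667049−-0.954188403)/0.026622 = -3.248390
θ̈ = (θ̇'−θ̇)/dt = (-1.639125051−-1.697106888)/0.026622 = 2.177967
sinθ=-0.063401, cosθ=0.997988
F = (M+m)·ẍ + m·l·cosθ·θ̈ − m·l·sinθ·θ̇² = -7.868715 + 0.927679 − -0.077936 = -6.863101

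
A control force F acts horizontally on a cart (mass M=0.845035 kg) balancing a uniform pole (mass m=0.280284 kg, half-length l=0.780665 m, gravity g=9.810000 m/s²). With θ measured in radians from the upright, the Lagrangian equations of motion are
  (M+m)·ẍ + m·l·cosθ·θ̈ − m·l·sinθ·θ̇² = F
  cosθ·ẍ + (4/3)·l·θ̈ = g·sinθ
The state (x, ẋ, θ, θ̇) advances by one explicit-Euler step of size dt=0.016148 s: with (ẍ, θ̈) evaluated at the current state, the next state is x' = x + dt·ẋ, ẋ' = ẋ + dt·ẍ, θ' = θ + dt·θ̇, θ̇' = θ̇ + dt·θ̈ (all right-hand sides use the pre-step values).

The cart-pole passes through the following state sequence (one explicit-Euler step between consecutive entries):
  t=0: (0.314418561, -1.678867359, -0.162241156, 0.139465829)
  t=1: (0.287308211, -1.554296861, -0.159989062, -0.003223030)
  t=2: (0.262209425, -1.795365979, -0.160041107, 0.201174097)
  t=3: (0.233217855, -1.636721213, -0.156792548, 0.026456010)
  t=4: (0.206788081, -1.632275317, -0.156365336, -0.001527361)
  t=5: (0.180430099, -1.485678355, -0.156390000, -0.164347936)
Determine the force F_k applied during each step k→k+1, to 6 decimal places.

step 0→1:
  ẍ = (ẋ'−ẋ)/dt = (-1.554296861−-1.678867359)/0.016148 = 7.714299
  θ̈ = (θ̇'−θ̇)/dt = (-0.003223030−0.139465829)/0.016148 = -8.836318
  sinθ=-0.161530, cosθ=0.986868
  F = (M+m)·ẍ + m·l·cosθ·θ̈ − m·l·sinθ·θ̇² = 8.681047 + -1.908066 − -0.000687 = 6.773669
step 1→2:
  ẍ = (ẋ'−ẋ)/dt = (-1.795365979−-1.554296861)/0.016148 = -14.928729
  θ̈ = (θ̇'−θ̇)/dt = (0.201174097−-0.003223030)/0.016148 = 12.657736
  sinθ=-0.159307, cosθ=0.987229
  F = (M+m)·ẍ + m·l·cosθ·θ̈ − m·l·sinθ·θ̇² = -16.799583 + 2.734242 − -0.000000 = -14.065340
step 2→3:
  ẍ = (ẋ'−ẋ)/dt = (-1.636721213−-1.795365979)/0.016148 = 9.824422
  θ̈ = (θ̇'−θ̇)/dt = (0.026456010−0.201174097)/0.016148 = -10.819797
  sinθ=-0.159359, cosθ=0.987221
  F = (M+m)·ẍ + m·l·cosθ·θ̈ − m·l·sinθ·θ̇² = 11.055609 + -2.337203 − -0.001411 = 8.719817
step 3→4:
  ẍ = (ẋ'−ẋ)/dt = (-1.632275317−-1.636721213)/0.016148 = 0.275322
  θ̈ = (θ̇'−θ̇)/dt = (-0.001527361−0.026456010)/0.016148 = -1.732931
  sinθ=-0.156151, cosθ=0.987733
  F = (M+m)·ẍ + m·l·cosθ·θ̈ − m·l·sinθ·θ̇² = 0.309825 + -0.374528 − -0.000024 = -0.064679
step 4→5:
  ẍ = (ẋ'−ẋ)/dt = (-1.485678355−-1.632275317)/0.016148 = 9.078336
  θ̈ = (θ̇'−θ̇)/dt = (-0.164347936−-0.001527361)/0.016148 = -10.083018
  sinθ=-0.155729, cosθ=0.987800
  F = (M+m)·ẍ + m·l·cosθ·θ̈ − m·l·sinθ·θ̇² = 10.216023 + -2.179328 − -0.000000 = 8.036696

F_0 = 6.773669 N
F_1 = -14.065340 N
F_2 = 8.719817 N
F_3 = -0.064679 N
F_4 = 8.036696 N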